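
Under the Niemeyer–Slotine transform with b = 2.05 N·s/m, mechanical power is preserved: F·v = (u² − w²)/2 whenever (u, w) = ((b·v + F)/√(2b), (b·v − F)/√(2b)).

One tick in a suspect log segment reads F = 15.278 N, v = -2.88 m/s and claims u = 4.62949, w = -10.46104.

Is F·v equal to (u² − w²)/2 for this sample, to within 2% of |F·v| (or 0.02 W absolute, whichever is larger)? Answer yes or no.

yes

F·v = 15.278×(-2.88) = -44.00064 W.
(u² − w²)/2 = (21.43218 − 109.43336)/2 = -44.00059 W.
|Δ| = 0.00005;  2% of max(1, |F·v|) = 0.88001.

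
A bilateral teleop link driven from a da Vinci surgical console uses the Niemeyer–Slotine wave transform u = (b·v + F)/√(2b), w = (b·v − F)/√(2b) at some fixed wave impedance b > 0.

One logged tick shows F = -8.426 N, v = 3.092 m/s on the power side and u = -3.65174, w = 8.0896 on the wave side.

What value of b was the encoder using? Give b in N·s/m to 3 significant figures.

u + w = 4.4379;  u + w = √(2b)·v, so √(2b) = 4.4379/3.092 = 1.4353.
b = (√(2b))²/2 = 2.0600/2 = 1.0300.
(Check via u − w = 2F/√(2b): u − w = -11.7413, 2F/√(2b) = -11.7413.)

b = 1.03 N·s/m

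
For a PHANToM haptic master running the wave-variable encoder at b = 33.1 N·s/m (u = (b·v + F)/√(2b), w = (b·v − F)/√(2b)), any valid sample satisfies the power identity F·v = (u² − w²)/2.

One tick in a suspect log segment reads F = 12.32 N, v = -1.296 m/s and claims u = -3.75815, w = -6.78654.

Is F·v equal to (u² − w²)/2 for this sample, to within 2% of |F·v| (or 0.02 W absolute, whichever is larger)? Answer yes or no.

F·v = 12.32×(-1.296) = -15.96672 W.
(u² − w²)/2 = (14.12369 − 46.05713)/2 = -15.96672 W.
|Δ| = 0.00000;  2% of max(1, |F·v|) = 0.31933.

yes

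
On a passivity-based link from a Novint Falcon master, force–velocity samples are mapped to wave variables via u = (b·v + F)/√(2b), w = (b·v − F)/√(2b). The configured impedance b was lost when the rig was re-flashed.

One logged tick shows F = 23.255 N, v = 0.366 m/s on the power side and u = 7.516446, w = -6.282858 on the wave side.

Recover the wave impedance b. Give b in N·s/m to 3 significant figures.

u + w = 1.233588;  u + w = √(2b)·v, so √(2b) = 1.233588/0.366 = 3.370459.
b = (√(2b))²/2 = 11.359994/2 = 5.679997.
(Check via u − w = 2F/√(2b): u − w = 13.799304, 2F/√(2b) = 13.799307.)

b = 5.68 N·s/m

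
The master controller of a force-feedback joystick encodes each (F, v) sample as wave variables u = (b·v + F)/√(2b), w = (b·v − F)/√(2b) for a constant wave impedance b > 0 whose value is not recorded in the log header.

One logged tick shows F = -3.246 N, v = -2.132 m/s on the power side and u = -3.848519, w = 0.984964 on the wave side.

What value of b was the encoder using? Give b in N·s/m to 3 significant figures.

b = 0.902 N·s/m

u + w = -2.863555;  u + w = √(2b)·v, so √(2b) = -2.863555/(-2.132) = 1.343131.
b = (√(2b))²/2 = 1.804001/2 = 0.902000.
(Check via u − w = 2F/√(2b): u − w = -4.833483, 2F/√(2b) = -4.833483.)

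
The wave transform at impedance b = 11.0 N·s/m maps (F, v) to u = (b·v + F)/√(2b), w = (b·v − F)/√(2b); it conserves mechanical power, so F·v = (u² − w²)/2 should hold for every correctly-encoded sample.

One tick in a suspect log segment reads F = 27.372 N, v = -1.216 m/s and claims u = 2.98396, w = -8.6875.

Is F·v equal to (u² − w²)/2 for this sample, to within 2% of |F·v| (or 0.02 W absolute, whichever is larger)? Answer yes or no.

F·v = 27.372×(-1.216) = -33.28435 W.
(u² − w²)/2 = (8.90402 − 75.47266)/2 = -33.28432 W.
|Δ| = 0.00003;  2% of max(1, |F·v|) = 0.66569.

yes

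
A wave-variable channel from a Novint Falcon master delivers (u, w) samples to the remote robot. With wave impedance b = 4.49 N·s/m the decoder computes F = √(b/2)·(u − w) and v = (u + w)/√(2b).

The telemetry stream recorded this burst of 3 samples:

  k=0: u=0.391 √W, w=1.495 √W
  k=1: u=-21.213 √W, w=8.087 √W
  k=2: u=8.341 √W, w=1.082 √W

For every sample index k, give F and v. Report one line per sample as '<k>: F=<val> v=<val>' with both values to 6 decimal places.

0: F=-1.654159 v=0.629366
1: F=-43.901140 v=-4.380203
2: F=10.876395 v=3.144496

k=0: u−w=-1.104000, u+w=1.886000; √(b/2)=1.498332, √(2b)=2.996665; F=1.498332×(-1.104)=-1.654159, v=1.886000/2.996665=0.629366
k=1: u−w=-29.300000, u+w=-13.126000; √(b/2)=1.498332, √(2b)=2.996665; F=1.498332×(-29.3)=-43.901140, v=-13.126000/2.996665=-4.380203
k=2: u−w=7.259000, u+w=9.423000; √(b/2)=1.498332, √(2b)=2.996665; F=1.498332×7.259=10.876395, v=9.423000/2.996665=3.144496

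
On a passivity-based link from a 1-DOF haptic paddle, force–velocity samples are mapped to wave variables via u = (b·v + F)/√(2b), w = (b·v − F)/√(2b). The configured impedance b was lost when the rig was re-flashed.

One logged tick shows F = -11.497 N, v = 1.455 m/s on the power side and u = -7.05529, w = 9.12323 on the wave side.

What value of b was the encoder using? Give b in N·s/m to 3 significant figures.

u + w = 2.06794;  u + w = √(2b)·v, so √(2b) = 2.06794/1.455 = 1.42126.
b = (√(2b))²/2 = 2.01999/2 = 1.01000.
(Check via u − w = 2F/√(2b): u − w = -16.17852, 2F/√(2b) = -16.17855.)

b = 1.01 N·s/m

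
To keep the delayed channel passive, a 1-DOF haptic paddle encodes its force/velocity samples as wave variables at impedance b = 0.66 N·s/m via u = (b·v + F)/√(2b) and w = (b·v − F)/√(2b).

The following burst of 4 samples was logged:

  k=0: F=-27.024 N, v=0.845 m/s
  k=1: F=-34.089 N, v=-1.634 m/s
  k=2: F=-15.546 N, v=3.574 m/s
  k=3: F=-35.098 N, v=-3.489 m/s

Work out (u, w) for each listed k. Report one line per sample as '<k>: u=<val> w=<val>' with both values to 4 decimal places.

0: u=-23.0360 w=24.0068
1: u=-30.6093 w=28.7320
2: u=-11.4779 w=15.5842
3: u=-32.5532 w=28.5446

k=0: b·v=0.66×0.845=0.5577; √(2b)=1.1489; u=(0.5577+(-27.024))/1.1489=-23.0360, w=(0.5577−(-27.024))/1.1489=24.0068
k=1: b·v=0.66×(-1.634)=-1.0784; √(2b)=1.1489; u=(-1.0784+(-34.089))/1.1489=-30.6093, w=(-1.0784−(-34.089))/1.1489=28.7320
k=2: b·v=0.66×3.574=2.3588; √(2b)=1.1489; u=(2.3588+(-15.546))/1.1489=-11.4779, w=(2.3588−(-15.546))/1.1489=15.5842
k=3: b·v=0.66×(-3.489)=-2.3027; √(2b)=1.1489; u=(-2.3027+(-35.098))/1.1489=-32.5532, w=(-2.3027−(-35.098))/1.1489=28.5446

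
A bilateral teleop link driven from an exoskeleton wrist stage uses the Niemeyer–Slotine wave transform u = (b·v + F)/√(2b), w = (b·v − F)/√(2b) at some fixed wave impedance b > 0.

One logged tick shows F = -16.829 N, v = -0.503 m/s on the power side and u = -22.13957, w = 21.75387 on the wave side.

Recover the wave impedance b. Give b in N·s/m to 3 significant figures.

b = 0.294 N·s/m

u + w = -0.38570;  u + w = √(2b)·v, so √(2b) = -0.38570/(-0.503) = 0.76680.
b = (√(2b))²/2 = 0.58798/2 = 0.29399.
(Check via u − w = 2F/√(2b): u − w = -43.89344, 2F/√(2b) = -43.89415.)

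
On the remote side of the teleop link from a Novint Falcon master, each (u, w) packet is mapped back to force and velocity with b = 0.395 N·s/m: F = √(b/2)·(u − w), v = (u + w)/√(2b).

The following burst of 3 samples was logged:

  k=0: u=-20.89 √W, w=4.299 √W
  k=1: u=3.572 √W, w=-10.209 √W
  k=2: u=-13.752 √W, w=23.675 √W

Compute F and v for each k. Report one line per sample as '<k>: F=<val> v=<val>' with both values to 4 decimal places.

k=0: u−w=-25.1890, u+w=-16.5910; √(b/2)=0.4444, √(2b)=0.8888; F=0.4444×(-25.189)=-11.1942, v=-16.5910/0.8888=-18.6663
k=1: u−w=13.7810, u+w=-6.6370; √(b/2)=0.4444, √(2b)=0.8888; F=0.4444×13.781=6.1244, v=-6.6370/0.8888=-7.4672
k=2: u−w=-37.4270, u+w=9.9230; √(b/2)=0.4444, √(2b)=0.8888; F=0.4444×(-37.427)=-16.6329, v=9.9230/0.8888=11.1642

0: F=-11.1942 v=-18.6663
1: F=6.1244 v=-7.4672
2: F=-16.6329 v=11.1642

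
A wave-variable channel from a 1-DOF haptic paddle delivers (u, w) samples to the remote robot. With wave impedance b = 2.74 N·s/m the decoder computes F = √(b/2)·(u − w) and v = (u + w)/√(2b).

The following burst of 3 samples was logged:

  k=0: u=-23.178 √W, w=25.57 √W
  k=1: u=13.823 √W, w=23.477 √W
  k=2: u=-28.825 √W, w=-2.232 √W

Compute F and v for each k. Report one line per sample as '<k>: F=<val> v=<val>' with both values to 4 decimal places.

0: F=-57.0581 v=1.0218
1: F=-11.2997 v=15.9338
2: F=-31.1263 v=-13.2669

k=0: u−w=-48.7480, u+w=2.3920; √(b/2)=1.1705, √(2b)=2.3409; F=1.1705×(-48.748)=-57.0581, v=2.3920/2.3409=1.0218
k=1: u−w=-9.6540, u+w=37.3000; √(b/2)=1.1705, √(2b)=2.3409; F=1.1705×(-9.654)=-11.2997, v=37.3000/2.3409=15.9338
k=2: u−w=-26.5930, u+w=-31.0570; √(b/2)=1.1705, √(2b)=2.3409; F=1.1705×(-26.593)=-31.1263, v=-31.0570/2.3409=-13.2669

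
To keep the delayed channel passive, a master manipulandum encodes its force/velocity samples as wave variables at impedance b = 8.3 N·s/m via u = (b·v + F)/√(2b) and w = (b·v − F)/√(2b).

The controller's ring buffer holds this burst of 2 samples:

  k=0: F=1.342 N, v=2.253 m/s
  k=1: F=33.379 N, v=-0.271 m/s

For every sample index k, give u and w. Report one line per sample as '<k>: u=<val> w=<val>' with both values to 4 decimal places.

0: u=4.9191 w=4.2603
1: u=7.6405 w=-8.7446

k=0: b·v=8.3×2.253=18.6999; √(2b)=4.0743; u=(18.6999+1.342)/4.0743=4.9191, w=(18.6999−1.342)/4.0743=4.2603
k=1: b·v=8.3×(-0.271)=-2.2493; √(2b)=4.0743; u=(-2.2493+33.379)/4.0743=7.6405, w=(-2.2493−33.379)/4.0743=-8.7446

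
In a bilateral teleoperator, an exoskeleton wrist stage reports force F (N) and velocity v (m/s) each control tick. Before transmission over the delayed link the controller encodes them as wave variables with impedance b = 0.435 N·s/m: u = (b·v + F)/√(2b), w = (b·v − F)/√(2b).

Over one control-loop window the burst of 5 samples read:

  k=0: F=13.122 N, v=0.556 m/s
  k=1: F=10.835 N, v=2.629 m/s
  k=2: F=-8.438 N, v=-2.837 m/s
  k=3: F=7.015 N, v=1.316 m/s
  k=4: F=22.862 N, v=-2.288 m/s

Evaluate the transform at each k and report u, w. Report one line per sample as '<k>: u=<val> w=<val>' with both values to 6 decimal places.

0: u=14.327562 w=-13.808960
1: u=12.842423 w=-10.390255
2: u=-10.369574 w=7.723397
3: u=8.134611 w=-6.907128
4: u=23.443585 w=-25.577689

k=0: b·v=0.435×0.556=0.241860; √(2b)=0.932738; u=(0.241860+13.122)/0.932738=14.327562, w=(0.241860−13.122)/0.932738=-13.808960
k=1: b·v=0.435×2.629=1.143615; √(2b)=0.932738; u=(1.143615+10.835)/0.932738=12.842423, w=(1.143615−10.835)/0.932738=-10.390255
k=2: b·v=0.435×(-2.837)=-1.234095; √(2b)=0.932738; u=(-1.234095+(-8.438))/0.932738=-10.369574, w=(-1.234095−(-8.438))/0.932738=7.723397
k=3: b·v=0.435×1.316=0.572460; √(2b)=0.932738; u=(0.572460+7.015)/0.932738=8.134611, w=(0.572460−7.015)/0.932738=-6.907128
k=4: b·v=0.435×(-2.288)=-0.995280; √(2b)=0.932738; u=(-0.995280+22.862)/0.932738=23.443585, w=(-0.995280−22.862)/0.932738=-25.577689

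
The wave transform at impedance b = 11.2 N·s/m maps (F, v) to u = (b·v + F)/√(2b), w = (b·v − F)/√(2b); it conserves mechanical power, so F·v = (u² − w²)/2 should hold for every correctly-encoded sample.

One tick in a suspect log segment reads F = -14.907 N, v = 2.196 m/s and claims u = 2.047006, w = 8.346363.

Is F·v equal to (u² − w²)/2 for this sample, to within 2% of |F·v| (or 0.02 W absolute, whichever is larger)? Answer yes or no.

yes

F·v = (-14.907)×2.196 = -32.735772 W.
(u² − w²)/2 = (4.190234 − 69.661775)/2 = -32.735771 W.
|Δ| = 0.000001;  2% of max(1, |F·v|) = 0.654715.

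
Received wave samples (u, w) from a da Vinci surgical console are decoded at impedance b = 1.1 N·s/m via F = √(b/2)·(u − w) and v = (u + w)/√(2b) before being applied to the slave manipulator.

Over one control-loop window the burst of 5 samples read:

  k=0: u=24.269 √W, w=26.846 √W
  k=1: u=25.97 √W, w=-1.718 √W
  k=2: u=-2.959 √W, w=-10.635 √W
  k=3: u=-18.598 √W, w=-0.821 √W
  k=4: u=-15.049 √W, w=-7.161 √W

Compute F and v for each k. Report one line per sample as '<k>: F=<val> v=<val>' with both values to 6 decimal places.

0: F=-1.911154 v=34.461726
1: F=20.533970 v=16.350695
2: F=5.692674 v=-9.165073
3: F=-13.183776 v=-13.092287
4: F=-5.849897 v=-14.973979

k=0: u−w=-2.577000, u+w=51.115000; √(b/2)=0.741620, √(2b)=1.483240; F=0.741620×(-2.577)=-1.911154, v=51.115000/1.483240=34.461726
k=1: u−w=27.688000, u+w=24.252000; √(b/2)=0.741620, √(2b)=1.483240; F=0.741620×27.688=20.533970, v=24.252000/1.483240=16.350695
k=2: u−w=7.676000, u+w=-13.594000; √(b/2)=0.741620, √(2b)=1.483240; F=0.741620×7.676=5.692674, v=-13.594000/1.483240=-9.165073
k=3: u−w=-17.777000, u+w=-19.419000; √(b/2)=0.741620, √(2b)=1.483240; F=0.741620×(-17.777)=-13.183776, v=-19.419000/1.483240=-13.092287
k=4: u−w=-7.888000, u+w=-22.210000; √(b/2)=0.741620, √(2b)=1.483240; F=0.741620×(-7.888)=-5.849897, v=-22.210000/1.483240=-14.973979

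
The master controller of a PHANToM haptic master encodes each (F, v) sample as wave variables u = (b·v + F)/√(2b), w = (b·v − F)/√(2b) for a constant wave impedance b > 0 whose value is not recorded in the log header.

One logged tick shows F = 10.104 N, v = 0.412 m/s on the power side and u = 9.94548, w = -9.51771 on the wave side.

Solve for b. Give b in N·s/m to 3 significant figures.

u + w = 0.4278;  u + w = √(2b)·v, so √(2b) = 0.4278/0.412 = 1.0383.
b = (√(2b))²/2 = 1.0780/2 = 0.5390.
(Check via u − w = 2F/√(2b): u − w = 19.4632, 2F/√(2b) = 19.4630.)

b = 0.539 N·s/m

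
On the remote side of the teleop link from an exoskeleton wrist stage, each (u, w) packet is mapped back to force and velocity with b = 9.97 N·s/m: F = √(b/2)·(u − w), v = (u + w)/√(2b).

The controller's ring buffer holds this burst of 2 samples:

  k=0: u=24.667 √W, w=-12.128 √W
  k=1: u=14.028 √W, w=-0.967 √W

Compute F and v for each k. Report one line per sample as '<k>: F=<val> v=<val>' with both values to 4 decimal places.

0: F=82.1526 v=2.8080
1: F=33.4795 v=2.9249

k=0: u−w=36.7950, u+w=12.5390; √(b/2)=2.2327, √(2b)=4.4654; F=2.2327×36.795=82.1526, v=12.5390/4.4654=2.8080
k=1: u−w=14.9950, u+w=13.0610; √(b/2)=2.2327, √(2b)=4.4654; F=2.2327×14.995=33.4795, v=13.0610/4.4654=2.9249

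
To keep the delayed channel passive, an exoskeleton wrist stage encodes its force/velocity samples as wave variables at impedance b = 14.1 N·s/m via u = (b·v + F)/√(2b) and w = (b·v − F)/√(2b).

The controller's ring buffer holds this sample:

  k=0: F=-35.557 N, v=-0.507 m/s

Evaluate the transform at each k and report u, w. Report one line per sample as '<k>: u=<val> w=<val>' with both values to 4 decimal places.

k=0: b·v=14.1×(-0.507)=-7.1487; √(2b)=5.3104; u=(-7.1487+(-35.557))/5.3104=-8.0419, w=(-7.1487−(-35.557))/5.3104=5.3496

0: u=-8.0419 w=5.3496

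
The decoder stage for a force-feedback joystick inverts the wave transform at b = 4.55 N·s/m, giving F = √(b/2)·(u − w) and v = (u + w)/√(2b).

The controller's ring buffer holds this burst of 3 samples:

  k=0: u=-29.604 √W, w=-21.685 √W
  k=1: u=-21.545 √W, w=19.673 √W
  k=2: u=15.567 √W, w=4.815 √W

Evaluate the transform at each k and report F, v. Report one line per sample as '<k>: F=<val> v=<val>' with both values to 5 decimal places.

k=0: u−w=-7.91900, u+w=-51.28900; √(b/2)=1.50831, √(2b)=3.01662; F=1.50831×(-7.919)=-11.94431, v=-51.28900/3.01662=-17.00214
k=1: u−w=-41.21800, u+w=-1.87200; √(b/2)=1.50831, √(2b)=3.01662; F=1.50831×(-41.218)=-62.16953, v=-1.87200/3.01662=-0.62056
k=2: u−w=10.75200, u+w=20.38200; √(b/2)=1.50831, √(2b)=3.01662; F=1.50831×10.752=16.21735, v=20.38200/3.01662=6.75657

0: F=-11.94431 v=-17.00214
1: F=-62.16953 v=-0.62056
2: F=16.21735 v=6.75657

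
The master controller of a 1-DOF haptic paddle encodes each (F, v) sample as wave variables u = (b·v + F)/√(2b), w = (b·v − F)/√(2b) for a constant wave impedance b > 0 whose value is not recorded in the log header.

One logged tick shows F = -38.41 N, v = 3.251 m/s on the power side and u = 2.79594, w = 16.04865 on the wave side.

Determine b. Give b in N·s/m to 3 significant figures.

b = 16.8 N·s/m

u + w = 18.8446;  u + w = √(2b)·v, so √(2b) = 18.8446/3.251 = 5.7966.
b = (√(2b))²/2 = 33.6000/2 = 16.8000.
(Check via u − w = 2F/√(2b): u − w = -13.2527, 2F/√(2b) = -13.2527.)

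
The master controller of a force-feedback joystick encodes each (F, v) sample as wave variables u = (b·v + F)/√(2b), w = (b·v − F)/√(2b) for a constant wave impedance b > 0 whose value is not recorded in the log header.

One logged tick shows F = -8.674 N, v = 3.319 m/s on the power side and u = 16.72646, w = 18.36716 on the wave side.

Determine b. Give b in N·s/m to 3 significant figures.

u + w = 35.09362;  u + w = √(2b)·v, so √(2b) = 35.09362/3.319 = 10.57355.
b = (√(2b))²/2 = 111.80001/2 = 55.90000.
(Check via u − w = 2F/√(2b): u − w = -1.64070, 2F/√(2b) = -1.64070.)

b = 55.9 N·s/m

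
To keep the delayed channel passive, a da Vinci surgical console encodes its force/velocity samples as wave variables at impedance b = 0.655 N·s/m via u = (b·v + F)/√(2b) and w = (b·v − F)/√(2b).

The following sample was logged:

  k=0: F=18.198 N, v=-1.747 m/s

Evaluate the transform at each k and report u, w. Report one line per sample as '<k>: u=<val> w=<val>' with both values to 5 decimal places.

0: u=14.89990 w=-16.89943

k=0: b·v=0.655×(-1.747)=-1.14429; √(2b)=1.14455; u=(-1.14429+18.198)/1.14455=14.89990, w=(-1.14429−18.198)/1.14455=-16.89943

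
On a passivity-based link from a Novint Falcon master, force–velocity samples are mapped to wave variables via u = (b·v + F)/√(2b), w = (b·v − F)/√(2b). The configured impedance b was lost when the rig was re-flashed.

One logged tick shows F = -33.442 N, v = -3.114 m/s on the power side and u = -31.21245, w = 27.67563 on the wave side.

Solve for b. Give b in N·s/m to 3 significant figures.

u + w = -3.53682;  u + w = √(2b)·v, so √(2b) = -3.53682/(-3.114) = 1.13578.
b = (√(2b))²/2 = 1.29000/2 = 0.64500.
(Check via u − w = 2F/√(2b): u − w = -58.88808, 2F/√(2b) = -58.88815.)

b = 0.645 N·s/m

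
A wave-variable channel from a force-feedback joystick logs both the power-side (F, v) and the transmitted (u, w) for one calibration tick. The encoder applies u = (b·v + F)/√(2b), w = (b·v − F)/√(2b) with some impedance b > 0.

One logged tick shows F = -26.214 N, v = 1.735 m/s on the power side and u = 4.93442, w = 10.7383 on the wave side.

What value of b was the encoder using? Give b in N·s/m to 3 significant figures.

u + w = 15.67272;  u + w = √(2b)·v, so √(2b) = 15.67272/1.735 = 9.03327.
b = (√(2b))²/2 = 81.59993/2 = 40.79997.
(Check via u − w = 2F/√(2b): u − w = -5.80388, 2F/√(2b) = -5.80388.)

b = 40.8 N·s/m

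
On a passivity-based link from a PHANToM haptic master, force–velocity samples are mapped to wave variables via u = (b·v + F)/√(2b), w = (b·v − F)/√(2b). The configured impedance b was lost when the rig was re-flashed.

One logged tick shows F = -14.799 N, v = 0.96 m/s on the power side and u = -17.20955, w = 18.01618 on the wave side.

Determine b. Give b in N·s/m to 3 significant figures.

u + w = 0.80663;  u + w = √(2b)·v, so √(2b) = 0.80663/0.96 = 0.84024.
b = (√(2b))²/2 = 0.70600/2 = 0.35300.
(Check via u − w = 2F/√(2b): u − w = -35.22573, 2F/√(2b) = -35.22567.)

b = 0.353 N·s/m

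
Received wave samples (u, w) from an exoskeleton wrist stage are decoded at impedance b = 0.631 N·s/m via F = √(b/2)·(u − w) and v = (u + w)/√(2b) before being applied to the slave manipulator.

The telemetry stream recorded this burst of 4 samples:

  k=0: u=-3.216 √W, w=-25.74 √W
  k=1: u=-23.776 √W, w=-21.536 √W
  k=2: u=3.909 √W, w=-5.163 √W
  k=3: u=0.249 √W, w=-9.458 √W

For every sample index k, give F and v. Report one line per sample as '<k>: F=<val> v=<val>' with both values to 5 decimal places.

k=0: u−w=22.52400, u+w=-28.95600; √(b/2)=0.56169, √(2b)=1.12339; F=0.56169×22.524=12.65159, v=-28.95600/1.12339=-25.77561
k=1: u−w=-2.24000, u+w=-45.31200; √(b/2)=0.56169, √(2b)=1.12339; F=0.56169×(-2.24)=-1.25819, v=-45.31200/1.12339=-40.33514
k=2: u−w=9.07200, u+w=-1.25400; √(b/2)=0.56169, √(2b)=1.12339; F=0.56169×9.072=5.09569, v=-1.25400/1.12339=-1.11627
k=3: u−w=9.70700, u+w=-9.20900; √(b/2)=0.56169, √(2b)=1.12339; F=0.56169×9.707=5.45236, v=-9.20900/1.12339=-8.19753

0: F=12.65159 v=-25.77561
1: F=-1.25819 v=-40.33514
2: F=5.09569 v=-1.11627
3: F=5.45236 v=-8.19753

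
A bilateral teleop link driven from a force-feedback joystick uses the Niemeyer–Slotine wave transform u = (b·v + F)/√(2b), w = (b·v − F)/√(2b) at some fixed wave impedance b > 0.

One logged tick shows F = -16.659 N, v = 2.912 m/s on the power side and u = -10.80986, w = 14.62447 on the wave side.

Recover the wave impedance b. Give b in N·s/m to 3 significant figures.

b = 0.858 N·s/m

u + w = 3.81461;  u + w = √(2b)·v, so √(2b) = 3.81461/2.912 = 1.30996.
b = (√(2b))²/2 = 1.71600/2 = 0.85800.
(Check via u − w = 2F/√(2b): u − w = -25.43433, 2F/√(2b) = -25.43432.)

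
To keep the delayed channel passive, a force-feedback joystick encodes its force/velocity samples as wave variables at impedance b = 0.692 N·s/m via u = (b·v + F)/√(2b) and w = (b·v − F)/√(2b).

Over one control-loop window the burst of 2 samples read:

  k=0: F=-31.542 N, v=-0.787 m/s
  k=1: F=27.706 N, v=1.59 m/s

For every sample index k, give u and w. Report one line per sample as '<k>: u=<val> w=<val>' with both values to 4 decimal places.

k=0: b·v=0.692×(-0.787)=-0.5446; √(2b)=1.1764; u=(-0.5446+(-31.542))/1.1764=-27.2744, w=(-0.5446−(-31.542))/1.1764=26.3486
k=1: b·v=0.692×1.59=1.1003; √(2b)=1.1764; u=(1.1003+27.706)/1.1764=24.4861, w=(1.1003−27.706)/1.1764=-22.6155

0: u=-27.2744 w=26.3486
1: u=24.4861 w=-22.6155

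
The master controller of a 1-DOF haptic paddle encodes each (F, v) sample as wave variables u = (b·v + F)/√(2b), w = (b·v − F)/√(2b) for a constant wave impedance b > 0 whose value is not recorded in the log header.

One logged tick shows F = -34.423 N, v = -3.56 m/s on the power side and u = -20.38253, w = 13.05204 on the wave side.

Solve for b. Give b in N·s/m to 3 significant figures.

b = 2.12 N·s/m

u + w = -7.33049;  u + w = √(2b)·v, so √(2b) = -7.33049/(-3.56) = 2.05913.
b = (√(2b))²/2 = 4.24000/2 = 2.12000.
(Check via u − w = 2F/√(2b): u − w = -33.43457, 2F/√(2b) = -33.43457.)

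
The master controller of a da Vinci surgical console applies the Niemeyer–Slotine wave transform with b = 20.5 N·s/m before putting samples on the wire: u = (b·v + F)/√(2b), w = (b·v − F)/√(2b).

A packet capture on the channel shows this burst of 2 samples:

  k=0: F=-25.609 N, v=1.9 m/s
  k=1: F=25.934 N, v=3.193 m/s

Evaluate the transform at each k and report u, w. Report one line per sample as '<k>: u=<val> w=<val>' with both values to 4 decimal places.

k=0: b·v=20.5×1.9=38.9500; √(2b)=6.4031; u=(38.9500+(-25.609))/6.4031=2.0835, w=(38.9500−(-25.609))/6.4031=10.0824
k=1: b·v=20.5×3.193=65.4565; √(2b)=6.4031; u=(65.4565+25.934)/6.4031=14.2728, w=(65.4565−25.934)/6.4031=6.1724

0: u=2.0835 w=10.0824
1: u=14.2728 w=6.1724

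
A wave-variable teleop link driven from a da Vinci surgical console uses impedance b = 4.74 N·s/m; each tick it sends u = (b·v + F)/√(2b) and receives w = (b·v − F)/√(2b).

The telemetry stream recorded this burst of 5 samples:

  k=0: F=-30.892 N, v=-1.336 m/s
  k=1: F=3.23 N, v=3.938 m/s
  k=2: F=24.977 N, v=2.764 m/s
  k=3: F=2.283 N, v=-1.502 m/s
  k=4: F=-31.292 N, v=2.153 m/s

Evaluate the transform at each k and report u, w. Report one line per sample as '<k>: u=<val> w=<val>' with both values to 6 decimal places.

0: u=-12.090001 w=7.976509
1: u=7.111529 w=5.013419
2: u=12.367276 w=-3.857029
3: u=-1.570816 w=-3.053784
4: u=-6.848668 w=13.477670

k=0: b·v=4.74×(-1.336)=-6.332640; √(2b)=3.078961; u=(-6.332640+(-30.892))/3.078961=-12.090001, w=(-6.332640−(-30.892))/3.078961=7.976509
k=1: b·v=4.74×3.938=18.666120; √(2b)=3.078961; u=(18.666120+3.23)/3.078961=7.111529, w=(18.666120−3.23)/3.078961=5.013419
k=2: b·v=4.74×2.764=13.101360; √(2b)=3.078961; u=(13.101360+24.977)/3.078961=12.367276, w=(13.101360−24.977)/3.078961=-3.857029
k=3: b·v=4.74×(-1.502)=-7.119480; √(2b)=3.078961; u=(-7.119480+2.283)/3.078961=-1.570816, w=(-7.119480−2.283)/3.078961=-3.053784
k=4: b·v=4.74×2.153=10.205220; √(2b)=3.078961; u=(10.205220+(-31.292))/3.078961=-6.848668, w=(10.205220−(-31.292))/3.078961=13.477670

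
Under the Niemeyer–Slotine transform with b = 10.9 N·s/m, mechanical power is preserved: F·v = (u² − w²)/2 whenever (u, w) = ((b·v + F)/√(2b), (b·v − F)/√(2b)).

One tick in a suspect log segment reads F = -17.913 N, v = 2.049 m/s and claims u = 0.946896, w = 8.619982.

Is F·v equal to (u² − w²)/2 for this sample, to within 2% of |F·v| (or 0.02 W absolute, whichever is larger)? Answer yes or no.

F·v = (-17.913)×2.049 = -36.703737 W.
(u² − w²)/2 = (0.896612 − 74.304090)/2 = -36.703739 W.
|Δ| = 0.000002;  2% of max(1, |F·v|) = 0.734075.

yes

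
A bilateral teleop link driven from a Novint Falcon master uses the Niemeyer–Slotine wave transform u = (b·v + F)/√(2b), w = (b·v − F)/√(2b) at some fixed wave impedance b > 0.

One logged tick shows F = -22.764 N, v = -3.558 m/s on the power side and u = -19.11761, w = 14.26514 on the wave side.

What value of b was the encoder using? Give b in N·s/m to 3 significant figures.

b = 0.93 N·s/m

u + w = -4.8525;  u + w = √(2b)·v, so √(2b) = -4.8525/(-3.558) = 1.3638.
b = (√(2b))²/2 = 1.8600/2 = 0.9300.
(Check via u − w = 2F/√(2b): u − w = -33.3828, 2F/√(2b) = -33.3827.)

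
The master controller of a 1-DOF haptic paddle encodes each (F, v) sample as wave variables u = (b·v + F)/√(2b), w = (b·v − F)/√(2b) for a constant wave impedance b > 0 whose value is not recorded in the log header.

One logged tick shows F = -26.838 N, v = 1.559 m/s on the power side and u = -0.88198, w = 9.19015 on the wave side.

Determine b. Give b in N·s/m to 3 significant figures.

u + w = 8.3082;  u + w = √(2b)·v, so √(2b) = 8.3082/1.559 = 5.3292.
b = (√(2b))²/2 = 28.4000/2 = 14.2000.
(Check via u − w = 2F/√(2b): u − w = -10.0721, 2F/√(2b) = -10.0721.)

b = 14.2 N·s/m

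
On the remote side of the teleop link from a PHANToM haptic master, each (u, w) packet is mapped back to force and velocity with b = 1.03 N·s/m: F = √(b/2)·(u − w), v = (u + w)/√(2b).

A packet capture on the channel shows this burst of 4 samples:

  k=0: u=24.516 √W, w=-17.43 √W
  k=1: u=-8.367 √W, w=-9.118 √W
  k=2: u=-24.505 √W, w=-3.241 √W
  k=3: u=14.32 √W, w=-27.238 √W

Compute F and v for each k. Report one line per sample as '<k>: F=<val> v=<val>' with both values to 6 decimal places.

k=0: u−w=41.946000, u+w=7.086000; √(b/2)=0.717635, √(2b)=1.435270; F=0.717635×41.946=30.101918, v=7.086000/1.435270=4.937050
k=1: u−w=0.751000, u+w=-17.485000; √(b/2)=0.717635, √(2b)=1.435270; F=0.717635×0.751=0.538944, v=-17.485000/1.435270=-12.182377
k=2: u−w=-21.264000, u+w=-27.746000; √(b/2)=0.717635, √(2b)=1.435270; F=0.717635×(-21.264)=-15.259791, v=-27.746000/1.435270=-19.331554
k=3: u−w=41.558000, u+w=-12.918000; √(b/2)=0.717635, √(2b)=1.435270; F=0.717635×41.558=29.823476, v=-12.918000/1.435270=-9.000397

0: F=30.101918 v=4.937050
1: F=0.538944 v=-12.182377
2: F=-15.259791 v=-19.331554
3: F=29.823476 v=-9.000397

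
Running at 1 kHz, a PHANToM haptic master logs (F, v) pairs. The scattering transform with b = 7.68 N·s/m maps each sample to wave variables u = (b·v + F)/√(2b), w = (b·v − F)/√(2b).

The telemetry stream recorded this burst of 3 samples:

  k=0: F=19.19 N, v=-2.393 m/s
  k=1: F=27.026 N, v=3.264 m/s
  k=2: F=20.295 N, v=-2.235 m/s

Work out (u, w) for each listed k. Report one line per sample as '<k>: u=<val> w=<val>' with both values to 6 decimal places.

k=0: b·v=7.68×(-2.393)=-18.378240; √(2b)=3.919184; u=(-18.378240+19.19)/3.919184=0.207125, w=(-18.378240−19.19)/3.919184=-9.585731
k=1: b·v=7.68×3.264=25.067520; √(2b)=3.919184; u=(25.067520+27.026)/3.919184=13.291932, w=(25.067520−27.026)/3.919184=-0.499716
k=2: b·v=7.68×(-2.235)=-17.164800; √(2b)=3.919184; u=(-17.164800+20.295)/3.919184=0.798687, w=(-17.164800−20.295)/3.919184=-9.558062

0: u=0.207125 w=-9.585731
1: u=13.291932 w=-0.499716
2: u=0.798687 w=-9.558062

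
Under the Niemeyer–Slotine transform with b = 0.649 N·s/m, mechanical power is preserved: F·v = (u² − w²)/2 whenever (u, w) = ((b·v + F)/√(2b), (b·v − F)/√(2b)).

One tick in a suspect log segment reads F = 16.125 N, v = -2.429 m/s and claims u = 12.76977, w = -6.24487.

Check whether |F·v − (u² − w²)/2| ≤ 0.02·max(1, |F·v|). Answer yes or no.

F·v = 16.125×(-2.429) = -39.1676 W.
(u² − w²)/2 = (163.0670 − 38.9984)/2 = 62.0343 W.
|Δ| = 101.2019;  2% of max(1, |F·v|) = 0.7834.

no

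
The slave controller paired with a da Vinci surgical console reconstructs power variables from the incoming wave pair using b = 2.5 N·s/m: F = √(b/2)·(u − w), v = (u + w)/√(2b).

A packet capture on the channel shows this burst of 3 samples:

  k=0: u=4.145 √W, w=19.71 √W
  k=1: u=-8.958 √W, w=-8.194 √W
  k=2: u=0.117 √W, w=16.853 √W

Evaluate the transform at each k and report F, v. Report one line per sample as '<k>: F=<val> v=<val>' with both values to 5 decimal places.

0: F=-17.40220 v=10.66828
1: F=-0.85418 v=-7.67061
2: F=-18.71142 v=7.58921

k=0: u−w=-15.56500, u+w=23.85500; √(b/2)=1.11803, √(2b)=2.23607; F=1.11803×(-15.565)=-17.40220, v=23.85500/2.23607=10.66828
k=1: u−w=-0.76400, u+w=-17.15200; √(b/2)=1.11803, √(2b)=2.23607; F=1.11803×(-0.764)=-0.85418, v=-17.15200/2.23607=-7.67061
k=2: u−w=-16.73600, u+w=16.97000; √(b/2)=1.11803, √(2b)=2.23607; F=1.11803×(-16.736)=-18.71142, v=16.97000/2.23607=7.58921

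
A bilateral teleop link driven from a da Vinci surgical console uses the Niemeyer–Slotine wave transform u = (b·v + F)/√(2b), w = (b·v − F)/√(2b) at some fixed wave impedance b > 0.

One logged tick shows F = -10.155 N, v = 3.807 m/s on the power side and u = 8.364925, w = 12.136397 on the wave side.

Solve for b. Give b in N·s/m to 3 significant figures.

b = 14.5 N·s/m

u + w = 20.501322;  u + w = √(2b)·v, so √(2b) = 20.501322/3.807 = 5.385165.
b = (√(2b))²/2 = 28.999999/2 = 14.499999.
(Check via u − w = 2F/√(2b): u − w = -3.771472, 2F/√(2b) = -3.771472.)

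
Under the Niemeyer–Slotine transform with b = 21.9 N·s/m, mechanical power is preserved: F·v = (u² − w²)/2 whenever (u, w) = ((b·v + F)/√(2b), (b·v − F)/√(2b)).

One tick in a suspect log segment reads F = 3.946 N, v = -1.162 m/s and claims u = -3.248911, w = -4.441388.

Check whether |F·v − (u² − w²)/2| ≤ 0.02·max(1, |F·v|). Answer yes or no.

F·v = 3.946×(-1.162) = -4.585252 W.
(u² − w²)/2 = (10.555423 − 19.725927)/2 = -4.585252 W.
|Δ| = 0.000000;  2% of max(1, |F·v|) = 0.091705.

yes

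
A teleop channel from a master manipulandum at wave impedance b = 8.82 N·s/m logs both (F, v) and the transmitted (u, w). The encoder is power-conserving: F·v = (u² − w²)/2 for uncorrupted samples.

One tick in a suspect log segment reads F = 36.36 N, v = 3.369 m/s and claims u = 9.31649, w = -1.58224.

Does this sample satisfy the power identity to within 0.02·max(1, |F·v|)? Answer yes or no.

F·v = 36.36×3.369 = 122.49684 W.
(u² − w²)/2 = (86.79699 − 2.50348)/2 = 42.14675 W.
|Δ| = 80.35009;  2% of max(1, |F·v|) = 2.44994.

no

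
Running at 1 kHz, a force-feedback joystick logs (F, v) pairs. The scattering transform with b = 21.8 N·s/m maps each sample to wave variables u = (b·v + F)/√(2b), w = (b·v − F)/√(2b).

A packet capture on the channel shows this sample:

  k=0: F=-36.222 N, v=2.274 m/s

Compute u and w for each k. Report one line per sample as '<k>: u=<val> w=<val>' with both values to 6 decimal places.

k=0: b·v=21.8×2.274=49.573200; √(2b)=6.603030; u=(49.573200+(-36.222))/6.603030=2.021981, w=(49.573200−(-36.222))/6.603030=12.993308

0: u=2.021981 w=12.993308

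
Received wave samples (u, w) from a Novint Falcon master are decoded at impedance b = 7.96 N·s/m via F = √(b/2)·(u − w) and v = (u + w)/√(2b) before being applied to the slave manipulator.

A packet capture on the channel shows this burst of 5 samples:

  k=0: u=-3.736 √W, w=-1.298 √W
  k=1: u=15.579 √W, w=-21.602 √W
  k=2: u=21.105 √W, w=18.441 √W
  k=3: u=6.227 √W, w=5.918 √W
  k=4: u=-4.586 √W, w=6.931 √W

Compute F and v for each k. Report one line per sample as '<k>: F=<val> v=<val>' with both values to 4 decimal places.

0: F=-4.8638 v=-1.2617
1: F=74.1759 v=-1.5095
2: F=5.3147 v=9.9113
3: F=0.6165 v=3.0439
4: F=-22.9763 v=0.5877

k=0: u−w=-2.4380, u+w=-5.0340; √(b/2)=1.9950, √(2b)=3.9900; F=1.9950×(-2.438)=-4.8638, v=-5.0340/3.9900=-1.2617
k=1: u−w=37.1810, u+w=-6.0230; √(b/2)=1.9950, √(2b)=3.9900; F=1.9950×37.181=74.1759, v=-6.0230/3.9900=-1.5095
k=2: u−w=2.6640, u+w=39.5460; √(b/2)=1.9950, √(2b)=3.9900; F=1.9950×2.664=5.3147, v=39.5460/3.9900=9.9113
k=3: u−w=0.3090, u+w=12.1450; √(b/2)=1.9950, √(2b)=3.9900; F=1.9950×0.309=0.6165, v=12.1450/3.9900=3.0439
k=4: u−w=-11.5170, u+w=2.3450; √(b/2)=1.9950, √(2b)=3.9900; F=1.9950×(-11.517)=-22.9763, v=2.3450/3.9900=0.5877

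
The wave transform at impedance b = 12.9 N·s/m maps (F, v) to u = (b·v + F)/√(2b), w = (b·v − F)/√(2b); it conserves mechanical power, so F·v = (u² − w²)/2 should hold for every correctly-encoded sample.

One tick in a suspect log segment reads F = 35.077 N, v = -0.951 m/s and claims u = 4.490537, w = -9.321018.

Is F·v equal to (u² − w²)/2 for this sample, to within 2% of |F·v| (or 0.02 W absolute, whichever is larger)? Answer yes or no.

F·v = 35.077×(-0.951) = -33.358227 W.
(u² − w²)/2 = (20.164923 − 86.881377)/2 = -33.358227 W.
|Δ| = 0.000000;  2% of max(1, |F·v|) = 0.667165.

yes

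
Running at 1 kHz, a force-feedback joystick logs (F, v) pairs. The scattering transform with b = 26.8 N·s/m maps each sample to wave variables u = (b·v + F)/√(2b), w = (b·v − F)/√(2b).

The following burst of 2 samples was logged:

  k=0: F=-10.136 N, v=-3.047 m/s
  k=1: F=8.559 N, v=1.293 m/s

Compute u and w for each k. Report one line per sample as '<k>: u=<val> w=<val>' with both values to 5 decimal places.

0: u=-12.53832 w=-9.76938
1: u=5.90223 w=3.56409

k=0: b·v=26.8×(-3.047)=-81.65960; √(2b)=7.32120; u=(-81.65960+(-10.136))/7.32120=-12.53832, w=(-81.65960−(-10.136))/7.32120=-9.76938
k=1: b·v=26.8×1.293=34.65240; √(2b)=7.32120; u=(34.65240+8.559)/7.32120=5.90223, w=(34.65240−8.559)/7.32120=3.56409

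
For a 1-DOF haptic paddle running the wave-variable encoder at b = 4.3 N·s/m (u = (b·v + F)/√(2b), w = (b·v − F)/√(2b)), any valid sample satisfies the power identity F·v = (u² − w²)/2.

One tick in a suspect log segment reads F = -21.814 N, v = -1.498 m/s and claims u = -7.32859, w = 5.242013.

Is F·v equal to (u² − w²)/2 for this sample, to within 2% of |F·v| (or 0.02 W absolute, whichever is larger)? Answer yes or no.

no

F·v = (-21.814)×(-1.498) = 32.677372 W.
(u² − w²)/2 = (53.708231 − 27.478700)/2 = 13.114766 W.
|Δ| = 19.562606;  2% of max(1, |F·v|) = 0.653547.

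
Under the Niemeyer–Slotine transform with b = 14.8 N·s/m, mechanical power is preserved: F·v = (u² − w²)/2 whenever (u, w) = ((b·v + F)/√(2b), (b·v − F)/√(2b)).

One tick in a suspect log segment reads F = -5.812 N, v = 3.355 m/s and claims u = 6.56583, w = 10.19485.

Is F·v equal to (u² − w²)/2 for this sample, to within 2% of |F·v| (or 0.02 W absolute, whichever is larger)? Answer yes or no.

no

F·v = (-5.812)×3.355 = -19.4993 W.
(u² − w²)/2 = (43.1101 − 103.9350)/2 = -30.4124 W.
|Δ| = 10.9132;  2% of max(1, |F·v|) = 0.3900.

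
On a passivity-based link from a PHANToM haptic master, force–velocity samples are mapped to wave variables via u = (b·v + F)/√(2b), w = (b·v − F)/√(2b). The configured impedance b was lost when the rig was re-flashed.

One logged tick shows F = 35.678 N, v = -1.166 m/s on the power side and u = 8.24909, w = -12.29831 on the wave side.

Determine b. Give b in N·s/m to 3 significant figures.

b = 6.03 N·s/m

u + w = -4.04922;  u + w = √(2b)·v, so √(2b) = -4.04922/(-1.166) = 3.47274.
b = (√(2b))²/2 = 12.05995/2 = 6.02998.
(Check via u − w = 2F/√(2b): u − w = 20.54740, 2F/√(2b) = 20.54744.)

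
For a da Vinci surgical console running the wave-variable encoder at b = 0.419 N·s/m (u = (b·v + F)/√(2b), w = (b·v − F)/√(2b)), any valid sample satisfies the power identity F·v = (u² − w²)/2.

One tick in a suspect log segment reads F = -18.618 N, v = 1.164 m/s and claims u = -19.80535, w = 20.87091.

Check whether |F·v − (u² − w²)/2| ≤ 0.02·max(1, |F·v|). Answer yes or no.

yes

F·v = (-18.618)×1.164 = -21.67135 W.
(u² − w²)/2 = (392.25189 − 435.59488)/2 = -21.67150 W.
|Δ| = 0.00015;  2% of max(1, |F·v|) = 0.43343.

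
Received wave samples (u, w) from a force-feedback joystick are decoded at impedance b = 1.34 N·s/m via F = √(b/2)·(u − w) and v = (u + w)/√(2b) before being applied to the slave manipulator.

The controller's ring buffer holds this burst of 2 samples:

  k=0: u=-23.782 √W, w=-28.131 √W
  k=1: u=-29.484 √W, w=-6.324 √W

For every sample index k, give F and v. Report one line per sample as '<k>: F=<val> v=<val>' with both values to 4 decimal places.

0: F=3.5598 v=-31.7109
1: F=-18.9573 v=-21.8732

k=0: u−w=4.3490, u+w=-51.9130; √(b/2)=0.8185, √(2b)=1.6371; F=0.8185×4.349=3.5598, v=-51.9130/1.6371=-31.7109
k=1: u−w=-23.1600, u+w=-35.8080; √(b/2)=0.8185, √(2b)=1.6371; F=0.8185×(-23.16)=-18.9573, v=-35.8080/1.6371=-21.8732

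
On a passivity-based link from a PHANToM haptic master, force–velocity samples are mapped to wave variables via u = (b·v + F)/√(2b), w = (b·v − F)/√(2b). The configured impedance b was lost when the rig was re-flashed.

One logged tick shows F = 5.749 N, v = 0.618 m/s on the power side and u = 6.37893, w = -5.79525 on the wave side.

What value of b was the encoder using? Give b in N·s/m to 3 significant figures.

b = 0.446 N·s/m

u + w = 0.5837;  u + w = √(2b)·v, so √(2b) = 0.5837/0.618 = 0.9445.
b = (√(2b))²/2 = 0.8920/2 = 0.4460.
(Check via u − w = 2F/√(2b): u − w = 12.1742, 2F/√(2b) = 12.1741.)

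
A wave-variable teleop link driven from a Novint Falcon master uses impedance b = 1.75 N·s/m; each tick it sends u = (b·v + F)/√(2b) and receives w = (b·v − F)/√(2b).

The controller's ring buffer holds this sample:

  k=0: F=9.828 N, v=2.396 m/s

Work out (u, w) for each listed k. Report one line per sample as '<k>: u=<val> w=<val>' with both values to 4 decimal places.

0: u=7.4945 w=-3.0120

k=0: b·v=1.75×2.396=4.1930; √(2b)=1.8708; u=(4.1930+9.828)/1.8708=7.4945, w=(4.1930−9.828)/1.8708=-3.0120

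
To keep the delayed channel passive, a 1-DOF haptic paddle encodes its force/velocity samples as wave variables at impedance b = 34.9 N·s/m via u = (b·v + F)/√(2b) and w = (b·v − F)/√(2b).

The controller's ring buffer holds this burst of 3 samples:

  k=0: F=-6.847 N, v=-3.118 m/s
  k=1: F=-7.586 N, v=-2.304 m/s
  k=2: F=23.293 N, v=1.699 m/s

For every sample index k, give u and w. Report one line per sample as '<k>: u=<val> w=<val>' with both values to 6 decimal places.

0: u=-13.844428 w=-12.205338
1: u=-10.532543 w=-8.716546
2: u=9.885298 w=4.309234

k=0: b·v=34.9×(-3.118)=-108.818200; √(2b)=8.354639; u=(-108.818200+(-6.847))/8.354639=-13.844428, w=(-108.818200−(-6.847))/8.354639=-12.205338
k=1: b·v=34.9×(-2.304)=-80.409600; √(2b)=8.354639; u=(-80.409600+(-7.586))/8.354639=-10.532543, w=(-80.409600−(-7.586))/8.354639=-8.716546
k=2: b·v=34.9×1.699=59.295100; √(2b)=8.354639; u=(59.295100+23.293)/8.354639=9.885298, w=(59.295100−23.293)/8.354639=4.309234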